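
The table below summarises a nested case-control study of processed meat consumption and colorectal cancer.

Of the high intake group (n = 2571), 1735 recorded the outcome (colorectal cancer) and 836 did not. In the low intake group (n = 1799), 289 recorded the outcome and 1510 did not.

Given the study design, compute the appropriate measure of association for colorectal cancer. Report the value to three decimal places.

From the description: a = 1735, b = 836, c = 289, d = 1510.
This is a nested case-control study: participants were sampled on outcome status, so risks in the source population cannot be estimated directly — relative risk is not valid here. The odds ratio is the appropriate measure.
OR = (a·d)/(b·c) = (1735 × 1510) / (836 × 289) = 2619850 / 241604 = 10.84357

10.844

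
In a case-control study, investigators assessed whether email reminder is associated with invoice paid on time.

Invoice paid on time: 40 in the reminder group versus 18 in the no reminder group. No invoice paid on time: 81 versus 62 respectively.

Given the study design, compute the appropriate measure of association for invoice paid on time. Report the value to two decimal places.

1.70

From the description: a = 40, b = 81, c = 18, d = 62.
This is a case-control study: participants were sampled on outcome status, so risks in the source population cannot be estimated directly — relative risk is not valid here. The odds ratio is the appropriate measure.
OR = (a·d)/(b·c) = (40 × 62) / (81 × 18) = 2480 / 1458 = 1.70096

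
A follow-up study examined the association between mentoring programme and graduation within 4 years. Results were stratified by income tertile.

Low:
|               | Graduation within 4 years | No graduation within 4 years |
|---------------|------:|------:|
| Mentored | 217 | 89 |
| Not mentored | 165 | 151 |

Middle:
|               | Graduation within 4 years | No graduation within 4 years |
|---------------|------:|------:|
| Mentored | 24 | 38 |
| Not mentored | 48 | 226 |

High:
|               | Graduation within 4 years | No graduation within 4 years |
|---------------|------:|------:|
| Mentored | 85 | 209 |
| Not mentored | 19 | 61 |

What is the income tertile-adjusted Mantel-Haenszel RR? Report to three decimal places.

1.410

RR_MH = Σ(aᵢ·n₀ᵢ/nᵢ) / Σ(cᵢ·n₁ᵢ/nᵢ), with n₁ᵢ = aᵢ+bᵢ (exposed), n₀ᵢ = cᵢ+dᵢ (unexposed), nᵢ = n₁ᵢ+n₀ᵢ.
Stratum 1 (Low): n₁ = 306, n₀ = 316, n = 622; a·n₀/n = 217·316/622 = 110.2444; c·n₁/n = 165·306/622 = 81.1736
Stratum 2 (Middle): n₁ = 62, n₀ = 274, n = 336; a·n₀/n = 24·274/336 = 19.5714; c·n₁/n = 48·62/336 = 8.8571
Stratum 3 (High): n₁ = 294, n₀ = 80, n = 374; a·n₀/n = 85·80/374 = 18.1818; c·n₁/n = 19·294/374 = 14.9358
RR_MH = (110.2444 + 19.5714 + 18.1818) / (81.1736 + 8.8571 + 14.9358) = 147.9976 / 104.9666 = 1.40995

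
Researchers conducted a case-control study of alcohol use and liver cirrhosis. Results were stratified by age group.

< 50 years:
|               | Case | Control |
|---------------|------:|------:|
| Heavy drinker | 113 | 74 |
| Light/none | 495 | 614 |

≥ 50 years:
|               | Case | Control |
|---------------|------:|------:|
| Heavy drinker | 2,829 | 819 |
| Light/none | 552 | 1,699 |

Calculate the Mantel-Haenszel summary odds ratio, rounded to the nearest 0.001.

OR_MH = Σ(aᵢdᵢ/nᵢ) / Σ(bᵢcᵢ/nᵢ), where nᵢ is the stratum total.
Stratum 1 (< 50 years): n = 1296; a·d/n = 113·614/1296 = 53.5355; b·c/n = 74·495/1296 = 28.2639
Stratum 2 (≥ 50 years): n = 5899; a·d/n = 2829·1699/5899 = 814.7942; b·c/n = 819·552/5899 = 76.6381
OR_MH = (53.5355 + 814.7942) / (28.2639 + 76.6381) = 868.3297 / 104.9020 = 8.27754

8.278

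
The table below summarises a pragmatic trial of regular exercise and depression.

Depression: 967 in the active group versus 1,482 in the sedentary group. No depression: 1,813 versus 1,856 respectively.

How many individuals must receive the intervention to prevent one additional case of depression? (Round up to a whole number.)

11

Risk in treated group = 967/2780 = 0.34784; risk in control = 1482/3338 = 0.44398.
Absolute risk reduction = 0.44398 − 0.34784 = 0.09614
NNT = 1 / ARR = 1 / 0.09614 = 10.402 → round up → 11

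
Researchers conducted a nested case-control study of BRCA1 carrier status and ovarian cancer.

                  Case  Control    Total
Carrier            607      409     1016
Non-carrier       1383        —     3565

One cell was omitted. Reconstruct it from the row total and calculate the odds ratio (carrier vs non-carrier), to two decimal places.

The missing cell is in the unexposed row: 3565 − 1383 = 2182.
So a = 607, b = 409, c = 1383, d = 2182.
OR = (a·d)/(b·c) = (607 × 2182) / (409 × 1383) = 1324474 / 565647 = 2.34152

2.34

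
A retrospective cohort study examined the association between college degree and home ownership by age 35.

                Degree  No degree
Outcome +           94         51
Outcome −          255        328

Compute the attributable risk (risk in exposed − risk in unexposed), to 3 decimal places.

0.135

Reading the table with exposure as columns: a = 94 (Degree, case), b = 255 (Degree, non-case), c = 51 (No degree, case), d = 328.
Risk in exposed = 94/349 = 0.269341; risk in unexposed = 51/379 = 0.134565.
Risk difference = 0.269341 − 0.134565 = 0.134776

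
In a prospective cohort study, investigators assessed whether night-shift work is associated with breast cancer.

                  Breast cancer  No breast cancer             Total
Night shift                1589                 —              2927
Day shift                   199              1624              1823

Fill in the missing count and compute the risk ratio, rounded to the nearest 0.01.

4.97

The missing cell is in the exposed row: 2927 − 1589 = 1338.
So a = 1589, b = 1338, c = 199, d = 1624.
RR = [a/(a+b)] / [c/(c+d)] = (1589/2927) / (199/1823) = 0.54288/0.10916 = 4.97319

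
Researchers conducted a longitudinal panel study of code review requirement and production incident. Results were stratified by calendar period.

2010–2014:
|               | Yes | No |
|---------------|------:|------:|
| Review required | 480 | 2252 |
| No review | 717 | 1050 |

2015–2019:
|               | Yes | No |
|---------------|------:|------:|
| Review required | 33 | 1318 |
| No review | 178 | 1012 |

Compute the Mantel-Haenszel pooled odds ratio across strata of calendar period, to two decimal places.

0.28

OR_MH = Σ(aᵢdᵢ/nᵢ) / Σ(bᵢcᵢ/nᵢ), where nᵢ is the stratum total.
Stratum 1 (2010–2014): n = 4499; a·d/n = 480·1050/4499 = 112.0249; b·c/n = 2252·717/4499 = 358.8984
Stratum 2 (2015–2019): n = 2541; a·d/n = 33·1012/2541 = 13.1429; b·c/n = 1318·178/2541 = 92.3274
OR_MH = (112.0249 + 13.1429) / (358.8984 + 92.3274) = 125.1678 / 451.2259 = 0.27739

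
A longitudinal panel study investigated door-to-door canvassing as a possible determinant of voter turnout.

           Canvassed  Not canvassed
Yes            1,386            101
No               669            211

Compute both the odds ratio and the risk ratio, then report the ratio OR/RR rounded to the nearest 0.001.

Reading the table with exposure as columns: a = 1386 (Canvassed, case), b = 669 (Canvassed, non-case), c = 101 (Not canvassed, case), d = 211.
OR = (1386·211)/(669·101) = 292446/67569 = 4.32811
Risk in exposed = 1386/2055 = 0.67445; risk in unexposed = 101/312 = 0.32372; RR = 2.08346
OR/RR = 4.32811 / 2.08346 = 2.07737
The outcome is not rare, so the OR lies further from 1 than the RR.

2.077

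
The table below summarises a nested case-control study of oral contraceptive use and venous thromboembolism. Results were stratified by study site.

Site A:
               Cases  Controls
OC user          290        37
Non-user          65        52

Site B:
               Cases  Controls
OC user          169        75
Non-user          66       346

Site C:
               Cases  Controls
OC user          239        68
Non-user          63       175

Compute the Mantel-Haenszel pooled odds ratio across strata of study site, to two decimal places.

9.60

OR_MH = Σ(aᵢdᵢ/nᵢ) / Σ(bᵢcᵢ/nᵢ), where nᵢ is the stratum total.
Stratum 1 (Site A): n = 444; a·d/n = 290·52/444 = 33.9640; b·c/n = 37·65/444 = 5.4167
Stratum 2 (Site B): n = 656; a·d/n = 169·346/656 = 89.1372; b·c/n = 75·66/656 = 7.5457
Stratum 3 (Site C): n = 545; a·d/n = 239·175/545 = 76.7431; b·c/n = 68·63/545 = 7.8606
OR_MH = (33.9640 + 89.1372 + 76.7431) / (5.4167 + 7.5457 + 7.8606) = 199.8443 / 20.8229 = 9.59731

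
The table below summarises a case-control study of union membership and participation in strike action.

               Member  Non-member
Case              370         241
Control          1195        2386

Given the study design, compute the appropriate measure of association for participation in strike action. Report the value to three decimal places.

3.065

Reading the table with exposure as columns: a = 370 (Member, case), b = 1195 (Member, non-case), c = 241 (Non-member, case), d = 2386.
This is a case-control study: participants were sampled on outcome status, so risks in the source population cannot be estimated directly — relative risk is not valid here. The odds ratio is the appropriate measure.
OR = (a·d)/(b·c) = (370 × 2386) / (1195 × 241) = 882820 / 287995 = 3.06540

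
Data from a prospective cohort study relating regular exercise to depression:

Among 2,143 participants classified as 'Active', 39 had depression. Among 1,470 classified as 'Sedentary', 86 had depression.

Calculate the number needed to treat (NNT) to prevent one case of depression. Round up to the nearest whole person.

Risk in treated group = 39/2143 = 0.01820; risk in control = 86/1470 = 0.05850.
Absolute risk reduction = 0.05850 − 0.01820 = 0.04030
NNT = 1 / ARR = 1 / 0.04030 = 24.811 → round up → 25

25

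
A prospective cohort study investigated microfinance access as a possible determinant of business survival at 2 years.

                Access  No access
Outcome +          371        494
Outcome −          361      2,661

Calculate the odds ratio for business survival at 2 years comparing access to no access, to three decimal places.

5.536

Reading the table with exposure as columns: a = 371 (Access, case), b = 361 (Access, non-case), c = 494 (No access, case), d = 2661.
OR = (a·d)/(b·c) = (371 × 2661) / (361 × 494) = 987231 / 178334 = 5.53585
The odds of business survival at 2 years are about 5.54 times as high in the access group.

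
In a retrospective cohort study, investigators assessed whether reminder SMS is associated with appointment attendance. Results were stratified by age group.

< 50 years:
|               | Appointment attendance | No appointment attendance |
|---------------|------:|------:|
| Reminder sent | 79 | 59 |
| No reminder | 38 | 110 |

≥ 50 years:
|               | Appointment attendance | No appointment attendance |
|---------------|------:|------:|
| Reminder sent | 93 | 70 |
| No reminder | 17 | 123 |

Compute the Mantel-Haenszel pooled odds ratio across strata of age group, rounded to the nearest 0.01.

5.79

OR_MH = Σ(aᵢdᵢ/nᵢ) / Σ(bᵢcᵢ/nᵢ), where nᵢ is the stratum total.
Stratum 1 (< 50 years): n = 286; a·d/n = 79·110/286 = 30.3846; b·c/n = 59·38/286 = 7.8392
Stratum 2 (≥ 50 years): n = 303; a·d/n = 93·123/303 = 37.7525; b·c/n = 70·17/303 = 3.9274
OR_MH = (30.3846 + 37.7525) / (7.8392 + 3.9274) = 68.1371 / 11.7666 = 5.79074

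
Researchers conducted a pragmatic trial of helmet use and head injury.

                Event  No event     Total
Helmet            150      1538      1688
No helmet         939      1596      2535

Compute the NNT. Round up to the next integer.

Risk in treated group = 150/1688 = 0.08886; risk in control = 939/2535 = 0.37041.
Absolute risk reduction = 0.37041 − 0.08886 = 0.28155
NNT = 1 / ARR = 1 / 0.28155 = 3.552 → round up → 4

4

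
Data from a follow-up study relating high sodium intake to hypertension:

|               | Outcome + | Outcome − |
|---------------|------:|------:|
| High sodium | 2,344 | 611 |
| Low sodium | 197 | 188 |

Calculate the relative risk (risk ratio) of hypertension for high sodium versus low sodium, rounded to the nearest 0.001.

Cells: a = 2344, b = 611, c = 197, d = 188.
Risk in exposed = 2344/2955 = 0.79323; risk in unexposed = 197/385 = 0.51169.
RR = 0.79323 / 0.51169 = 1.55022
The risk among the exposed is 1.55 times that among the unexposed.

1.550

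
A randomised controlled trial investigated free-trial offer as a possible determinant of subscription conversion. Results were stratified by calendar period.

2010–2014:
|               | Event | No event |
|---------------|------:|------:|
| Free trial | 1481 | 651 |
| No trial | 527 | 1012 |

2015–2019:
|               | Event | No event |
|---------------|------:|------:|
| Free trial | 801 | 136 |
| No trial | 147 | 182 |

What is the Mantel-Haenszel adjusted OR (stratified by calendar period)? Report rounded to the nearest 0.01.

4.79

OR_MH = Σ(aᵢdᵢ/nᵢ) / Σ(bᵢcᵢ/nᵢ), where nᵢ is the stratum total.
Stratum 1 (2010–2014): n = 3671; a·d/n = 1481·1012/3671 = 408.2735; b·c/n = 651·527/3671 = 93.4560
Stratum 2 (2015–2019): n = 1266; a·d/n = 801·182/1266 = 115.1517; b·c/n = 136·147/1266 = 15.7915
OR_MH = (408.2735 + 115.1517) / (93.4560 + 15.7915) = 523.4252 / 109.2475 = 4.79119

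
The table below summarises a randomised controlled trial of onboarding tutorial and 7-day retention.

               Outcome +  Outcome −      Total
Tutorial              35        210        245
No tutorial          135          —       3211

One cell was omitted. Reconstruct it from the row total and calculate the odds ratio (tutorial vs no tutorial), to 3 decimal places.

The missing cell is in the unexposed row: 3211 − 135 = 3076.
So a = 35, b = 210, c = 135, d = 3076.
OR = (a·d)/(b·c) = (35 × 3076) / (210 × 135) = 107660 / 28350 = 3.79753

3.798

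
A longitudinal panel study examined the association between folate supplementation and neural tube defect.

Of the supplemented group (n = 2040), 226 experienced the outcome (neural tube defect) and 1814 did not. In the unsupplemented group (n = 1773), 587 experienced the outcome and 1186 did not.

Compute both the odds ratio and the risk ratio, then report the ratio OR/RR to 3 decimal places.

From the description: a = 226, b = 1814, c = 587, d = 1186.
OR = (226·1186)/(1814·587) = 268036/1064818 = 0.25172
Risk in exposed = 226/2040 = 0.11078; risk in unexposed = 587/1773 = 0.33108; RR = 0.33462
OR/RR = 0.25172 / 0.33462 = 0.75226
The outcome is not rare, so the OR lies further from 1 than the RR.

0.752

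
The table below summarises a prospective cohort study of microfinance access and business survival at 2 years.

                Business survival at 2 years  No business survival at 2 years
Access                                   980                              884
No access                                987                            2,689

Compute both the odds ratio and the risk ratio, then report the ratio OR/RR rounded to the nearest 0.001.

Cells: a = 980, b = 884, c = 987, d = 2689.
OR = (980·2689)/(884·987) = 2635220/872508 = 3.02028
Risk in exposed = 980/1864 = 0.52575; risk in unexposed = 987/3676 = 0.26850; RR = 1.95812
OR/RR = 3.02028 / 1.95812 = 1.54244
The outcome is not rare, so the OR lies further from 1 than the RR.

1.542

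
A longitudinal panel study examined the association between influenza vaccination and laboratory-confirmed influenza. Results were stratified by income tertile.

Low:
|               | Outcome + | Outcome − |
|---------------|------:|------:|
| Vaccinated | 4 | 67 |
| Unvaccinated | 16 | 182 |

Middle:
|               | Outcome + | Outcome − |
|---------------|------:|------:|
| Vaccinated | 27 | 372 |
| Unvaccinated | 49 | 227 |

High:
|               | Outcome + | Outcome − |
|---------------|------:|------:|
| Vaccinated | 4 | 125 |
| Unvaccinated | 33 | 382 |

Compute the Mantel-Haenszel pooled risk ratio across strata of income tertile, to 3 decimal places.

RR_MH = Σ(aᵢ·n₀ᵢ/nᵢ) / Σ(cᵢ·n₁ᵢ/nᵢ), with n₁ᵢ = aᵢ+bᵢ (exposed), n₀ᵢ = cᵢ+dᵢ (unexposed), nᵢ = n₁ᵢ+n₀ᵢ.
Stratum 1 (Low): n₁ = 71, n₀ = 198, n = 269; a·n₀/n = 4·198/269 = 2.9442; c·n₁/n = 16·71/269 = 4.2230
Stratum 2 (Middle): n₁ = 399, n₀ = 276, n = 675; a·n₀/n = 27·276/675 = 11.0400; c·n₁/n = 49·399/675 = 28.9644
Stratum 3 (High): n₁ = 129, n₀ = 415, n = 544; a·n₀/n = 4·415/544 = 3.0515; c·n₁/n = 33·129/544 = 7.8254
RR_MH = (2.9442 + 11.0400 + 3.0515) / (4.2230 + 28.9644 + 7.8254) = 17.0357 / 41.0129 = 0.41537

0.415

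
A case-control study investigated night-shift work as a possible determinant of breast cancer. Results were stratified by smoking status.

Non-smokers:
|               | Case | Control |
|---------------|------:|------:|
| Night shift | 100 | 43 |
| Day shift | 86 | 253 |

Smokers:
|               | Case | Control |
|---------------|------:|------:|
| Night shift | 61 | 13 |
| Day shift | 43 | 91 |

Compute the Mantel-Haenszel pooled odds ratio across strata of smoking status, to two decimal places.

OR_MH = Σ(aᵢdᵢ/nᵢ) / Σ(bᵢcᵢ/nᵢ), where nᵢ is the stratum total.
Stratum 1 (Non-smokers): n = 482; a·d/n = 100·253/482 = 52.4896; b·c/n = 43·86/482 = 7.6722
Stratum 2 (Smokers): n = 208; a·d/n = 61·91/208 = 26.6875; b·c/n = 13·43/208 = 2.6875
OR_MH = (52.4896 + 26.6875) / (7.6722 + 2.6875) = 79.1771 / 10.3597 = 7.64280

7.64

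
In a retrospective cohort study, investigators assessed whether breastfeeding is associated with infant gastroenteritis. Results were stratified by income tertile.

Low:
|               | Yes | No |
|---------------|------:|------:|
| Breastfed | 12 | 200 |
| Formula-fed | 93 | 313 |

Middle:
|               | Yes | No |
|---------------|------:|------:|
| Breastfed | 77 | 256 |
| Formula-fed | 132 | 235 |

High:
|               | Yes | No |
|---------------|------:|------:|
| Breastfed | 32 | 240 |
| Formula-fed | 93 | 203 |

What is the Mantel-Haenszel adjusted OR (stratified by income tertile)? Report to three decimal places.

0.369

OR_MH = Σ(aᵢdᵢ/nᵢ) / Σ(bᵢcᵢ/nᵢ), where nᵢ is the stratum total.
Stratum 1 (Low): n = 618; a·d/n = 12·313/618 = 6.0777; b·c/n = 200·93/618 = 30.0971
Stratum 2 (Middle): n = 700; a·d/n = 77·235/700 = 25.8500; b·c/n = 256·132/700 = 48.2743
Stratum 3 (High): n = 568; a·d/n = 32·203/568 = 11.4366; b·c/n = 240·93/568 = 39.2958
OR_MH = (6.0777 + 25.8500 + 11.4366) / (30.0971 + 48.2743 + 39.2958) = 43.3643 / 117.6671 = 0.36853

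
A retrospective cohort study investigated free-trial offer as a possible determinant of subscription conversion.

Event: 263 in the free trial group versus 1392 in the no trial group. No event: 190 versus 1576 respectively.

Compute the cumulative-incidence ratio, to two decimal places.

From the description: a = 263, b = 190, c = 1392, d = 1576.
Risk in exposed = 263/453 = 0.58057; risk in unexposed = 1392/2968 = 0.46900.
RR = 0.58057 / 0.46900 = 1.23789
The risk among the exposed is 1.24 times that among the unexposed.

1.24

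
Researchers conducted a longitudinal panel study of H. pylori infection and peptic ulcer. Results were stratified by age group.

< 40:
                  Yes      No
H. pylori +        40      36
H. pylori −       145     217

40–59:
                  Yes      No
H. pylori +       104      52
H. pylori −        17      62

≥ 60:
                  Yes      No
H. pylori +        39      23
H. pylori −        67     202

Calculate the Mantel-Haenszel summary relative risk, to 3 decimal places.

RR_MH = Σ(aᵢ·n₀ᵢ/nᵢ) / Σ(cᵢ·n₁ᵢ/nᵢ), with n₁ᵢ = aᵢ+bᵢ (exposed), n₀ᵢ = cᵢ+dᵢ (unexposed), nᵢ = n₁ᵢ+n₀ᵢ.
Stratum 1 (< 40): n₁ = 76, n₀ = 362, n = 438; a·n₀/n = 40·362/438 = 33.0594; c·n₁/n = 145·76/438 = 25.1598
Stratum 2 (40–59): n₁ = 156, n₀ = 79, n = 235; a·n₀/n = 104·79/235 = 34.9617; c·n₁/n = 17·156/235 = 11.2851
Stratum 3 (≥ 60): n₁ = 62, n₀ = 269, n = 331; a·n₀/n = 39·269/331 = 31.6949; c·n₁/n = 67·62/331 = 12.5498
RR_MH = (33.0594 + 34.9617 + 31.6949) / (25.1598 + 11.2851 + 12.5498) = 99.7159 / 48.9948 = 2.03524

2.035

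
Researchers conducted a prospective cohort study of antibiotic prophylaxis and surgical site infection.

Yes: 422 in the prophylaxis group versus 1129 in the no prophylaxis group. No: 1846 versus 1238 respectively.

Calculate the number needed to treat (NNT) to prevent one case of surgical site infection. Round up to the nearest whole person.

Risk in treated group = 422/2268 = 0.18607; risk in control = 1129/2367 = 0.47698.
Absolute risk reduction = 0.47698 − 0.18607 = 0.29091
NNT = 1 / ARR = 1 / 0.29091 = 3.438 → round up → 4

4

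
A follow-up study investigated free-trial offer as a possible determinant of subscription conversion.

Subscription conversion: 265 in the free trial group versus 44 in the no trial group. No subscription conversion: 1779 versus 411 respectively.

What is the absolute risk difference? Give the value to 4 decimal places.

From the description: a = 265, b = 1779, c = 44, d = 411.
Risk in exposed = 265/2044 = 0.129648; risk in unexposed = 44/455 = 0.096703.
Risk difference = 0.129648 − 0.096703 = 0.032944

0.0329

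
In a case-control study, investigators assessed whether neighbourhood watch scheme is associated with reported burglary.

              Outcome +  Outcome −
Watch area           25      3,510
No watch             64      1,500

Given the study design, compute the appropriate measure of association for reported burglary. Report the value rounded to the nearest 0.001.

Cells: a = 25, b = 3510, c = 64, d = 1500.
This is a case-control study: participants were sampled on outcome status, so risks in the source population cannot be estimated directly — relative risk is not valid here. The odds ratio is the appropriate measure.
OR = (a·d)/(b·c) = (25 × 1500) / (3510 × 64) = 37500 / 224640 = 0.16693

0.167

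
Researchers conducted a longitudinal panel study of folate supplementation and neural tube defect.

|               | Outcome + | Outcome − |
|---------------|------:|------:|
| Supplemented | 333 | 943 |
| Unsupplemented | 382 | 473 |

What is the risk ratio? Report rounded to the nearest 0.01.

Cells: a = 333, b = 943, c = 382, d = 473.
Risk in exposed = 333/1276 = 0.26097; risk in unexposed = 382/855 = 0.44678.
RR = 0.26097 / 0.44678 = 0.58411
The risk is 42% lower among the exposed than among the unexposed.

0.58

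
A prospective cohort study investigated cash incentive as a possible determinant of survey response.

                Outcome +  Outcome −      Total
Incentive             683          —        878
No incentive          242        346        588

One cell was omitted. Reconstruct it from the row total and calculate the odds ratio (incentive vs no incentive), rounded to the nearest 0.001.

The missing cell is in the exposed row: 878 − 683 = 195.
So a = 683, b = 195, c = 242, d = 346.
OR = (a·d)/(b·c) = (683 × 346) / (195 × 242) = 236318 / 47190 = 5.00780

5.008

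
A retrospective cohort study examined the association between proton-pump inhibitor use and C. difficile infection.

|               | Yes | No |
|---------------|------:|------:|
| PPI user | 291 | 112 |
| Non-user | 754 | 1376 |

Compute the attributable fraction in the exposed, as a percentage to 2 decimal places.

Cells: a = 291, b = 112, c = 754, d = 1376.
Risk in exposed = 291/403 = 0.72208; risk in unexposed = 754/2130 = 0.35399.
RR = 0.72208/0.35399 = 2.03984
AR% = (RR − 1)/RR × 100 = (2.03984 − 1)/2.03984 × 100 = 50.9766%

50.98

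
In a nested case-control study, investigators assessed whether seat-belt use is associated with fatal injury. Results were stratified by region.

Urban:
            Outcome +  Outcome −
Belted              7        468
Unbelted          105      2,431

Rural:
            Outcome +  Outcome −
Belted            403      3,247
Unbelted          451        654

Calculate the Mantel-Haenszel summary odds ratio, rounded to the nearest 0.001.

OR_MH = Σ(aᵢdᵢ/nᵢ) / Σ(bᵢcᵢ/nᵢ), where nᵢ is the stratum total.
Stratum 1 (Urban): n = 3011; a·d/n = 7·2431/3011 = 5.6516; b·c/n = 468·105/3011 = 16.3202
Stratum 2 (Rural): n = 4755; a·d/n = 403·654/4755 = 55.4284; b·c/n = 3247·451/4755 = 307.9699
OR_MH = (5.6516 + 55.4284) / (16.3202 + 307.9699) = 61.0800 / 324.2901 = 0.18835

0.188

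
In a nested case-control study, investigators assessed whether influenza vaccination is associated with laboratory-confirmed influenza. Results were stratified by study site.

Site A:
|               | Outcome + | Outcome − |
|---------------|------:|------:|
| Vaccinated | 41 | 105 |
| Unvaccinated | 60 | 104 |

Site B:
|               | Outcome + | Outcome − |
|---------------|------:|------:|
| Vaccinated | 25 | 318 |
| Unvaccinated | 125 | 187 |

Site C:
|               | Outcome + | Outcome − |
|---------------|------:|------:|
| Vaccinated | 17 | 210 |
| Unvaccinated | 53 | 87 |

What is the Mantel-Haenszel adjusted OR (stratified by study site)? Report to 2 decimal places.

OR_MH = Σ(aᵢdᵢ/nᵢ) / Σ(bᵢcᵢ/nᵢ), where nᵢ is the stratum total.
Stratum 1 (Site A): n = 310; a·d/n = 41·104/310 = 13.7548; b·c/n = 105·60/310 = 20.3226
Stratum 2 (Site B): n = 655; a·d/n = 25·187/655 = 7.1374; b·c/n = 318·125/655 = 60.6870
Stratum 3 (Site C): n = 367; a·d/n = 17·87/367 = 4.0300; b·c/n = 210·53/367 = 30.3270
OR_MH = (13.7548 + 7.1374 + 4.0300) / (20.3226 + 60.6870 + 30.3270) = 24.9222 / 111.3366 = 0.22385

0.22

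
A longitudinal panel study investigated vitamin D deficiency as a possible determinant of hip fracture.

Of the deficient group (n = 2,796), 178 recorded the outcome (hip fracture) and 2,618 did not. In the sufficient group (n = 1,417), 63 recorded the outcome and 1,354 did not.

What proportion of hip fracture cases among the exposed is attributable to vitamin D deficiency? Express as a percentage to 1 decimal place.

30.2

From the description: a = 178, b = 2618, c = 63, d = 1354.
Risk in exposed = 178/2796 = 0.06366; risk in unexposed = 63/1417 = 0.04446.
RR = 0.06366/0.04446 = 1.43190
AR% = (RR − 1)/RR × 100 = (1.43190 − 1)/1.43190 × 100 = 30.1626%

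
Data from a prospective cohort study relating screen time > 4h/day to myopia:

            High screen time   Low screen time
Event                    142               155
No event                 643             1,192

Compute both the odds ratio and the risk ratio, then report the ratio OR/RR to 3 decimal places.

Reading the table with exposure as columns: a = 142 (High screen time, case), b = 643 (High screen time, non-case), c = 155 (Low screen time, case), d = 1192.
OR = (142·1192)/(643·155) = 169264/99665 = 1.69833
Risk in exposed = 142/785 = 0.18089; risk in unexposed = 155/1347 = 0.11507; RR = 1.57201
OR/RR = 1.69833 / 1.57201 = 1.08036
The outcome is not rare, so the OR lies further from 1 than the RR.

1.080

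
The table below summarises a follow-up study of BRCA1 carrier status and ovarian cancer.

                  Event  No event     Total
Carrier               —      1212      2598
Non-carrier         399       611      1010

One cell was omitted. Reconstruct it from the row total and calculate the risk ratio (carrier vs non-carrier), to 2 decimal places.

The missing cell is in the exposed row: 2598 − 1212 = 1386.
So a = 1386, b = 1212, c = 399, d = 611.
RR = [a/(a+b)] / [c/(c+d)] = (1386/2598) / (399/1010) = 0.53349/0.39505 = 1.35043

1.35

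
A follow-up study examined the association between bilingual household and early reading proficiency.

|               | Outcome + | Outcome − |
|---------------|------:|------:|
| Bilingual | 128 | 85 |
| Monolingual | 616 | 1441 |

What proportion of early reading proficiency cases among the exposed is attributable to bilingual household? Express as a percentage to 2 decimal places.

Cells: a = 128, b = 85, c = 616, d = 1441.
Risk in exposed = 128/213 = 0.60094; risk in unexposed = 616/2057 = 0.29947.
RR = 0.60094/0.29947 = 2.00671
AR% = (RR − 1)/RR × 100 = (2.00671 − 1)/2.00671 × 100 = 50.1671%

50.17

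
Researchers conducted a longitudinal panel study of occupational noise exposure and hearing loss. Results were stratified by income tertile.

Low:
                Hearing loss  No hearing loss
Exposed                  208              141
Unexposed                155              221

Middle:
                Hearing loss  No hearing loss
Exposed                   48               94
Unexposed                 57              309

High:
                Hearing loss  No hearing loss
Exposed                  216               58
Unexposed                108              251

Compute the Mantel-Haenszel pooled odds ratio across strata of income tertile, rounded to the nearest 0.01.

OR_MH = Σ(aᵢdᵢ/nᵢ) / Σ(bᵢcᵢ/nᵢ), where nᵢ is the stratum total.
Stratum 1 (Low): n = 725; a·d/n = 208·221/725 = 63.4041; b·c/n = 141·155/725 = 30.1448
Stratum 2 (Middle): n = 508; a·d/n = 48·309/508 = 29.1969; b·c/n = 94·57/508 = 10.5472
Stratum 3 (High): n = 633; a·d/n = 216·251/633 = 85.6493; b·c/n = 58·108/633 = 9.8957
OR_MH = (63.4041 + 29.1969 + 85.6493) / (30.1448 + 10.5472 + 9.8957) = 178.2503 / 50.5878 = 3.52358

3.52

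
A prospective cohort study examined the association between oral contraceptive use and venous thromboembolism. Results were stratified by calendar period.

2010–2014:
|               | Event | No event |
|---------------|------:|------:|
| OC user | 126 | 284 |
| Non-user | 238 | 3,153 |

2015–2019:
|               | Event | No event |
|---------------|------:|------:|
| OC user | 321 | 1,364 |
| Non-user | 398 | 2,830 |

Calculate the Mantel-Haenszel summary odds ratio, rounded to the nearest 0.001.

2.256

OR_MH = Σ(aᵢdᵢ/nᵢ) / Σ(bᵢcᵢ/nᵢ), where nᵢ is the stratum total.
Stratum 1 (2010–2014): n = 3801; a·d/n = 126·3153/3801 = 104.5193; b·c/n = 284·238/3801 = 17.7827
Stratum 2 (2015–2019): n = 4913; a·d/n = 321·2830/4913 = 184.9033; b·c/n = 1364·398/4913 = 110.4970
OR_MH = (104.5193 + 184.9033) / (17.7827 + 110.4970) = 289.4227 / 128.2797 = 2.25618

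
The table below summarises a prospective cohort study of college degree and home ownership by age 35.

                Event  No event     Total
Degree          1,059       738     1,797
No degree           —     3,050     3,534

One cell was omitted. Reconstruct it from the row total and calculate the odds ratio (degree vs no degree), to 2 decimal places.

9.04

The missing cell is in the unexposed row: 3534 − 3050 = 484.
So a = 1059, b = 738, c = 484, d = 3050.
OR = (a·d)/(b·c) = (1059 × 3050) / (738 × 484) = 3229950 / 357192 = 9.04262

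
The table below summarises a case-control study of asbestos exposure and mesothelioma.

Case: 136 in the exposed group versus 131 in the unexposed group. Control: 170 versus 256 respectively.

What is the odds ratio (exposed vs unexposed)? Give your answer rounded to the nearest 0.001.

From the description: a = 136, b = 170, c = 131, d = 256.
OR = (a·d)/(b·c) = (136 × 256) / (170 × 131) = 34816 / 22270 = 1.56336
The odds of mesothelioma are about 1.56 times as high in the exposed group.

1.563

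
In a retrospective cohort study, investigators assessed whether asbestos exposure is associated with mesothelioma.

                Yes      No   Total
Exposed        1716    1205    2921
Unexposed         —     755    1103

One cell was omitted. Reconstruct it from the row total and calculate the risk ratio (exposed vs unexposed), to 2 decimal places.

1.86

The missing cell is in the unexposed row: 1103 − 755 = 348.
So a = 1716, b = 1205, c = 348, d = 755.
RR = [a/(a+b)] / [c/(c+d)] = (1716/2921) / (348/1103) = 0.58747/0.31550 = 1.86201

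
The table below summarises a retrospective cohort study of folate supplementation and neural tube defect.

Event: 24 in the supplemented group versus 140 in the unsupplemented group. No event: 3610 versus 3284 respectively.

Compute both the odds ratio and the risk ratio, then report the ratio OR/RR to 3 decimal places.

0.965

From the description: a = 24, b = 3610, c = 140, d = 3284.
OR = (24·3284)/(3610·140) = 78816/505400 = 0.15595
Risk in exposed = 24/3634 = 0.00660; risk in unexposed = 140/3424 = 0.04089; RR = 0.16152
OR/RR = 0.15595 / 0.16152 = 0.96549
The outcome is rare in both groups, so OR ≈ RR (ratio near 1).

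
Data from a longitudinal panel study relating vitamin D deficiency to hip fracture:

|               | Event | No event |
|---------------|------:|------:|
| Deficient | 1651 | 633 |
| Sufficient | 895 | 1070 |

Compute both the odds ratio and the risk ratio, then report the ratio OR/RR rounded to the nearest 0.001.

Cells: a = 1651, b = 633, c = 895, d = 1070.
OR = (1651·1070)/(633·895) = 1766570/566535 = 3.11820
Risk in exposed = 1651/2284 = 0.72285; risk in unexposed = 895/1965 = 0.45547; RR = 1.58705
OR/RR = 3.11820 / 1.58705 = 1.96478
The outcome is not rare, so the OR lies further from 1 than the RR.

1.965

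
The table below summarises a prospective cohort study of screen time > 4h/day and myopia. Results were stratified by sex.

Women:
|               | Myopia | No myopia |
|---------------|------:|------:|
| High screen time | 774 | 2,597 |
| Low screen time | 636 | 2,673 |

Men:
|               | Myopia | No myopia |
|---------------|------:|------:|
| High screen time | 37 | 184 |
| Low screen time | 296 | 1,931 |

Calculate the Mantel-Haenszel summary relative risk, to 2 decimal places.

RR_MH = Σ(aᵢ·n₀ᵢ/nᵢ) / Σ(cᵢ·n₁ᵢ/nᵢ), with n₁ᵢ = aᵢ+bᵢ (exposed), n₀ᵢ = cᵢ+dᵢ (unexposed), nᵢ = n₁ᵢ+n₀ᵢ.
Stratum 1 (Women): n₁ = 3371, n₀ = 3309, n = 6680; a·n₀/n = 774·3309/6680 = 383.4081; c·n₁/n = 636·3371/6680 = 320.9515
Stratum 2 (Men): n₁ = 221, n₀ = 2227, n = 2448; a·n₀/n = 37·2227/2448 = 33.6597; c·n₁/n = 296·221/2448 = 26.7222
RR_MH = (383.4081 + 33.6597) / (320.9515 + 26.7222) = 417.0678 / 347.6737 = 1.19960

1.20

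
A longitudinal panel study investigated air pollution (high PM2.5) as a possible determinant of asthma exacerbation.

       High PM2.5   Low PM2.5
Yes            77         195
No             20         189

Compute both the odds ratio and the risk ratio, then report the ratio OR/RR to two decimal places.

2.39

Reading the table with exposure as columns: a = 77 (High PM2.5, case), b = 20 (High PM2.5, non-case), c = 195 (Low PM2.5, case), d = 189.
OR = (77·189)/(20·195) = 14553/3900 = 3.73154
Risk in exposed = 77/97 = 0.79381; risk in unexposed = 195/384 = 0.50781; RR = 1.56320
OR/RR = 3.73154 / 1.56320 = 2.38711
The outcome is not rare, so the OR lies further from 1 than the RR.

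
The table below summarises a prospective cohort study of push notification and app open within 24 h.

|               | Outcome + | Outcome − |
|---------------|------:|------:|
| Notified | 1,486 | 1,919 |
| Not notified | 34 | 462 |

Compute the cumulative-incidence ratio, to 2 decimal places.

6.37

Cells: a = 1486, b = 1919, c = 34, d = 462.
Risk in exposed = 1486/3405 = 0.43642; risk in unexposed = 34/496 = 0.06855.
RR = 0.43642 / 0.06855 = 6.36655
The risk among the exposed is 6.37 times that among the unexposed.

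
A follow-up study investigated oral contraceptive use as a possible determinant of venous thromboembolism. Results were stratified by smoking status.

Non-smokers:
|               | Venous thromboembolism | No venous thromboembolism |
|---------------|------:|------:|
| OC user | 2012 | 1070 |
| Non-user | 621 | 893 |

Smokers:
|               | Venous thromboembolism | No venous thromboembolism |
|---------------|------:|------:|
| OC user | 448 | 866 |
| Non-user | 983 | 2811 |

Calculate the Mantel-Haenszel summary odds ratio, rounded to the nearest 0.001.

2.048

OR_MH = Σ(aᵢdᵢ/nᵢ) / Σ(bᵢcᵢ/nᵢ), where nᵢ is the stratum total.
Stratum 1 (Non-smokers): n = 4596; a·d/n = 2012·893/4596 = 390.9304; b·c/n = 1070·621/4596 = 144.5757
Stratum 2 (Smokers): n = 5108; a·d/n = 448·2811/5108 = 246.5403; b·c/n = 866·983/5108 = 166.6558
OR_MH = (390.9304 + 246.5403) / (144.5757 + 166.6558) = 637.4707 / 311.2316 = 2.04822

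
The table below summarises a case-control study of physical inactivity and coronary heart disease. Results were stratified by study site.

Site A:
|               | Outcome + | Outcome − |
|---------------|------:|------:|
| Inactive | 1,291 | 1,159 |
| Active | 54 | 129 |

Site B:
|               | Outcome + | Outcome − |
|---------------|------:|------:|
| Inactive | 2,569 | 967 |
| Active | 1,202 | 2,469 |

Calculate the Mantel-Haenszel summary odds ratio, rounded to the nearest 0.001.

5.098

OR_MH = Σ(aᵢdᵢ/nᵢ) / Σ(bᵢcᵢ/nᵢ), where nᵢ is the stratum total.
Stratum 1 (Site A): n = 2633; a·d/n = 1291·129/2633 = 63.2507; b·c/n = 1159·54/2633 = 23.7698
Stratum 2 (Site B): n = 7207; a·d/n = 2569·2469/7207 = 880.0973; b·c/n = 967·1202/7207 = 161.2785
OR_MH = (63.2507 + 880.0973) / (23.7698 + 161.2785) = 943.3479 / 185.0483 = 5.09785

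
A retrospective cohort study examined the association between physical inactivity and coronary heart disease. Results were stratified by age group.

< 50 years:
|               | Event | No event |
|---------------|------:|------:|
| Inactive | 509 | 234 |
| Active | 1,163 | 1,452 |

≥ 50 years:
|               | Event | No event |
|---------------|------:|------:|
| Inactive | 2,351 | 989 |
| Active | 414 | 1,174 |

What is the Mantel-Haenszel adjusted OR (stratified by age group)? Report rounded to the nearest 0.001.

OR_MH = Σ(aᵢdᵢ/nᵢ) / Σ(bᵢcᵢ/nᵢ), where nᵢ is the stratum total.
Stratum 1 (< 50 years): n = 3358; a·d/n = 509·1452/3358 = 220.0917; b·c/n = 234·1163/3358 = 81.0429
Stratum 2 (≥ 50 years): n = 4928; a·d/n = 2351·1174/4928 = 560.0800; b·c/n = 989·414/4928 = 83.0856
OR_MH = (220.0917 + 560.0800) / (81.0429 + 83.0856) = 780.1717 / 164.1285 = 4.75342

4.753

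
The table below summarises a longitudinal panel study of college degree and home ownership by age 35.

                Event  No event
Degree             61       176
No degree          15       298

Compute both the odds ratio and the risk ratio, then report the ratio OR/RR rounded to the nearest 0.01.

1.28

Cells: a = 61, b = 176, c = 15, d = 298.
OR = (61·298)/(176·15) = 18178/2640 = 6.88561
Risk in exposed = 61/237 = 0.25738; risk in unexposed = 15/313 = 0.04792; RR = 5.37075
OR/RR = 6.88561 / 5.37075 = 1.28206
The outcome is not rare, so the OR lies further from 1 than the RR.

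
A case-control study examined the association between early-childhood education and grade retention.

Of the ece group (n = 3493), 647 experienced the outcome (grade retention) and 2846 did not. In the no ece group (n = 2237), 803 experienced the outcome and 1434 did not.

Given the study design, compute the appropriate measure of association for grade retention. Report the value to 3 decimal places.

From the description: a = 647, b = 2846, c = 803, d = 1434.
This is a case-control study: participants were sampled on outcome status, so risks in the source population cannot be estimated directly — relative risk is not valid here. The odds ratio is the appropriate measure.
OR = (a·d)/(b·c) = (647 × 1434) / (2846 × 803) = 927798 / 2285338 = 0.40598

0.406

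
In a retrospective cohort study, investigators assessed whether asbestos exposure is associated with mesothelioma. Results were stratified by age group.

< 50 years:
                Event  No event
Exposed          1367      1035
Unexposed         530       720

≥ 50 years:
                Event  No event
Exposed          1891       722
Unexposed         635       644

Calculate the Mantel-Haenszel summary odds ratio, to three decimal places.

2.173

OR_MH = Σ(aᵢdᵢ/nᵢ) / Σ(bᵢcᵢ/nᵢ), where nᵢ is the stratum total.
Stratum 1 (< 50 years): n = 3652; a·d/n = 1367·720/3652 = 269.5071; b·c/n = 1035·530/3652 = 150.2054
Stratum 2 (≥ 50 years): n = 3892; a·d/n = 1891·644/3892 = 312.8993; b·c/n = 722·635/3892 = 117.7980
OR_MH = (269.5071 + 312.8993) / (150.2054 + 117.7980) = 582.4064 / 268.0034 = 2.17313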